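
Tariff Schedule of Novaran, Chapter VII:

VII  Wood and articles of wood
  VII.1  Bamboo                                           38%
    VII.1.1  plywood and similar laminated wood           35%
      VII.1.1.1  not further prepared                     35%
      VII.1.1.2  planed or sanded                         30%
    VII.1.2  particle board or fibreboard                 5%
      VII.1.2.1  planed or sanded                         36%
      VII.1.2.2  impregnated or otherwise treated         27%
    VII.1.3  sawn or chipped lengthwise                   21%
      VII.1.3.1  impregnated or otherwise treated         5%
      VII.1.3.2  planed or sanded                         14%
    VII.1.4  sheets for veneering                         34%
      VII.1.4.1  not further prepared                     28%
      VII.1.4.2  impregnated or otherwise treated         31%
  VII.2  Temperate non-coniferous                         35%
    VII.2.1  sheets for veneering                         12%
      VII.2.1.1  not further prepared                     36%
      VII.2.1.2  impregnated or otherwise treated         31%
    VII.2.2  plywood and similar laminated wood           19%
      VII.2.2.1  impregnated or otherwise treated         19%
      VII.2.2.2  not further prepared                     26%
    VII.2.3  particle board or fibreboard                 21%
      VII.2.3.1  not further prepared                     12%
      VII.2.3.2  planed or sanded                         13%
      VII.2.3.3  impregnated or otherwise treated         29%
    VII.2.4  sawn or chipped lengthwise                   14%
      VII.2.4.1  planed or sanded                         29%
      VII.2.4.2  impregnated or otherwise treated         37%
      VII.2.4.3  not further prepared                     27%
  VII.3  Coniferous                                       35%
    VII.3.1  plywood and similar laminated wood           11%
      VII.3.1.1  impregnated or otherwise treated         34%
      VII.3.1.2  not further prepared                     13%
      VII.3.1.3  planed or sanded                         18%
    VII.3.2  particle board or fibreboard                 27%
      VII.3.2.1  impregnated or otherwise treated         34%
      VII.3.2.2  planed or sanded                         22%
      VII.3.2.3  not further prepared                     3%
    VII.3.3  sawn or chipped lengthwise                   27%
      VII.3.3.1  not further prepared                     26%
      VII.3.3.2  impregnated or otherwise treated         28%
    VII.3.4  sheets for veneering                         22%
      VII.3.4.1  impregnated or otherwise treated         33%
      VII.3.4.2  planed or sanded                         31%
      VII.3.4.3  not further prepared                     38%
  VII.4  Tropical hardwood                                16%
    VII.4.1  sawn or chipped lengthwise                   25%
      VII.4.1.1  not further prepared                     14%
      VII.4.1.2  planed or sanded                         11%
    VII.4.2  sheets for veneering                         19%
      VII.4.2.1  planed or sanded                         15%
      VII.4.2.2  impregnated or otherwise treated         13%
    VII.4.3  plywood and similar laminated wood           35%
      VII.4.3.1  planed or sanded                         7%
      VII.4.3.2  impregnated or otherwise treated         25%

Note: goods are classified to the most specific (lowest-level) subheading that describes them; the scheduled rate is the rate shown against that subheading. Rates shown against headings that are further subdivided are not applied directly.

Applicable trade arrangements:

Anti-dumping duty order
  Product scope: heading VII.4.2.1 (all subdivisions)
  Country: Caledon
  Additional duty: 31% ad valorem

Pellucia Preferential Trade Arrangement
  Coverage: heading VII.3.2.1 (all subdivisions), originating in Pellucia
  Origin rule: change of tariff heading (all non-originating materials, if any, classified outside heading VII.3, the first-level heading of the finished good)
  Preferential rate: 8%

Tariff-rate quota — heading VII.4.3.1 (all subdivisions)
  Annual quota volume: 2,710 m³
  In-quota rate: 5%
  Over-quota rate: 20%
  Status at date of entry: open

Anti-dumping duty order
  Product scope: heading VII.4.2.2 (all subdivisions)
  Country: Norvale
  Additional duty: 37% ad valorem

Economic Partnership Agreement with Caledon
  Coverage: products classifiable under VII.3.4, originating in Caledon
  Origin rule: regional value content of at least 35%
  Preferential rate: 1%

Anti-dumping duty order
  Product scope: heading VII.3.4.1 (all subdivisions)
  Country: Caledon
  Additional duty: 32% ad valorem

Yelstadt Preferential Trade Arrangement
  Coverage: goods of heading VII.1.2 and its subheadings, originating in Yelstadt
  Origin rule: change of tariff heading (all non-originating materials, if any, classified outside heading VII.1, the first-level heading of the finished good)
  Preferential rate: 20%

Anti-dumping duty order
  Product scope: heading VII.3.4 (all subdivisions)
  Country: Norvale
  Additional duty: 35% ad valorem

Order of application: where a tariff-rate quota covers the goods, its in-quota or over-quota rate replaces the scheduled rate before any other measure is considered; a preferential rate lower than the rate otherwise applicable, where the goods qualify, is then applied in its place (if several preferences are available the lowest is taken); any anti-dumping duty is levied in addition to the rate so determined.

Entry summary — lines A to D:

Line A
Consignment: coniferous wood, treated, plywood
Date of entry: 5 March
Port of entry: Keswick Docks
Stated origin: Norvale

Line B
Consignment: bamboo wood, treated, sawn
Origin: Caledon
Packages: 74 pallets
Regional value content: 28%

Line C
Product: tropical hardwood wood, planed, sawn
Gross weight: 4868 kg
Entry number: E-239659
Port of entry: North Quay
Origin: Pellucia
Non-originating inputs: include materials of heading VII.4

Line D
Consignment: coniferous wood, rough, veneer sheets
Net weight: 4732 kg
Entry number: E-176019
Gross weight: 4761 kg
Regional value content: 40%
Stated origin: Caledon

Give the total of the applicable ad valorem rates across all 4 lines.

Line A: coniferous → VII.3; plywood → VII.3.1; treated → VII.3.1.1. Scheduled 34%. No special measure applies. → 34%.
Line B: bamboo → VII.1; sawn → VII.1.3; treated → VII.1.3.1. Scheduled 5%. Caledon agreement on VII.3.4: VII.1.3.1 not covered. → 5%.
Line C: tropical hardwood → VII.4; sawn → VII.4.1; planed → VII.4.1.2. Scheduled 11%. Pellucia agreement on VII.3.2.1: VII.4.1.2 not covered. → 11%.
Line D: coniferous → VII.3; veneer sheets → VII.3.4; rough → VII.3.4.3. Scheduled 38%. Caledon agreement on VII.3.4: RVC ≥ 35% → 1% available; preferential 1%. → 1%.
Sum: 34% + 5% + 11% + 1% = 51%.

51%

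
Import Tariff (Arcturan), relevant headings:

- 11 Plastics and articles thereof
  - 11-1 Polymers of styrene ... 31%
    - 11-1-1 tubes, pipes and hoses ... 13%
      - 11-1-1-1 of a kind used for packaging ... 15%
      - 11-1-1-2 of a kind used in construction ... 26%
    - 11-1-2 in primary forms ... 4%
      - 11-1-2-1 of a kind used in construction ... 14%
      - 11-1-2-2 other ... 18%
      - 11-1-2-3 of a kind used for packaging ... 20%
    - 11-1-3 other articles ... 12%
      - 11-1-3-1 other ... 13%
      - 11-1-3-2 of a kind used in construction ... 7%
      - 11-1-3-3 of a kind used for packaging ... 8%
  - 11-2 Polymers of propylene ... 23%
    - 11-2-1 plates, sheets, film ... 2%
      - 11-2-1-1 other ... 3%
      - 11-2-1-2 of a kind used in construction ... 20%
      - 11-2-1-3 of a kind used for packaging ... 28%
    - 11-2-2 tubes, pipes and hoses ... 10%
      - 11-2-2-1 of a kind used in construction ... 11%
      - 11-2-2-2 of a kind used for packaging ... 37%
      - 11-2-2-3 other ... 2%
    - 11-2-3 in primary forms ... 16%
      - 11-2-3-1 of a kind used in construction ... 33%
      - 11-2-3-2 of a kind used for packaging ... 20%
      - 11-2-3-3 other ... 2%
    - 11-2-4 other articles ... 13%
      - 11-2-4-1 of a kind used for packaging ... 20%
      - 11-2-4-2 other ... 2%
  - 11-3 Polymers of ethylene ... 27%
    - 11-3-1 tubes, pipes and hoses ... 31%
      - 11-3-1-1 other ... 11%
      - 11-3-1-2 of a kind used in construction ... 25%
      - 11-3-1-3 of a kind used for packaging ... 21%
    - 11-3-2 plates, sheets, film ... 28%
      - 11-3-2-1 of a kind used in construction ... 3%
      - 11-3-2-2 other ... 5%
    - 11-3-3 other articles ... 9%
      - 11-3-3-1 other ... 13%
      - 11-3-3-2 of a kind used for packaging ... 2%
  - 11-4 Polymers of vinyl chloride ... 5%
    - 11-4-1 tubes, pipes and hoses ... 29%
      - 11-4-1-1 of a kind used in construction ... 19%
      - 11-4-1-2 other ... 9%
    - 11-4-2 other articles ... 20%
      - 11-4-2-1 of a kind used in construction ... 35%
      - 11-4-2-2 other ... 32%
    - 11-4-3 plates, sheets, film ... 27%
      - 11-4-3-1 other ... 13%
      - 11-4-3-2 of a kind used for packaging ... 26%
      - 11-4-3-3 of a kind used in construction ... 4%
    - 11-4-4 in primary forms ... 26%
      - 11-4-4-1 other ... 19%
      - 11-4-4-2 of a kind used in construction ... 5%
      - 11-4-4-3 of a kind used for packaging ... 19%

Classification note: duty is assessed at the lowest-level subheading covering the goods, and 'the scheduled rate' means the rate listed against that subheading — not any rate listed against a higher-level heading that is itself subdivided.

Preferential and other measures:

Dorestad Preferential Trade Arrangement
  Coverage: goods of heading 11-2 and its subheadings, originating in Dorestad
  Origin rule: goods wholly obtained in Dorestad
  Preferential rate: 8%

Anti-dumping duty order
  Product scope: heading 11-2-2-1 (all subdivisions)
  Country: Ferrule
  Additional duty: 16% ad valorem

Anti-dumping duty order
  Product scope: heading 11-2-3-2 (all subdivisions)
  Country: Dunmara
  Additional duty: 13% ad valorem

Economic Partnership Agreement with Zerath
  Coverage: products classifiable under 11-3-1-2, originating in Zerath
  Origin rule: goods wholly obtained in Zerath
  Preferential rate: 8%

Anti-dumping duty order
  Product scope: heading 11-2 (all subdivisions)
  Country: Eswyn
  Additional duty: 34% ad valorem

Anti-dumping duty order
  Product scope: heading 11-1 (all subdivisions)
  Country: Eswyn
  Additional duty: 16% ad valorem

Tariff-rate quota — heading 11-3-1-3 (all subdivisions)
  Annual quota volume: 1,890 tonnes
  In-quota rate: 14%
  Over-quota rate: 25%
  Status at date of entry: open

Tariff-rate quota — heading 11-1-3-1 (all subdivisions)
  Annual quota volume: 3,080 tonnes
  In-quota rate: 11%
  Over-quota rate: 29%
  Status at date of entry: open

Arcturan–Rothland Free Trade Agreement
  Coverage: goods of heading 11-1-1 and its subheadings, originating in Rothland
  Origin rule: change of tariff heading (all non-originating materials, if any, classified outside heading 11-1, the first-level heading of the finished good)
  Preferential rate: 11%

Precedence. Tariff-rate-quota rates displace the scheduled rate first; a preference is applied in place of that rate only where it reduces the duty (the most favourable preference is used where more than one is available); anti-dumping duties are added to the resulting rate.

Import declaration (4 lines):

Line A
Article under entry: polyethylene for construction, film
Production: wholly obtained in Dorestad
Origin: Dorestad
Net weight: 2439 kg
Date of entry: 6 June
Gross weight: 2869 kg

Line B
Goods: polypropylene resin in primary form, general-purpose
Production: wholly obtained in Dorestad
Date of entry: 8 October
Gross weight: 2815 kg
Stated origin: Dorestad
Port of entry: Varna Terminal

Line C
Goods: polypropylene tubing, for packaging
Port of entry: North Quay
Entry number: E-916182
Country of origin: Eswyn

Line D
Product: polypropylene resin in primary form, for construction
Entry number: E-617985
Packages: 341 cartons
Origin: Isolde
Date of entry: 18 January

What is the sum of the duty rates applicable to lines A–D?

Line A: polyethylene → 11-3; film → 11-3-2; for construction → 11-3-2-1. Scheduled 3%. Dorestad agreement on 11-2: 11-3-2-1 not covered. → 3%.
Line B: polypropylene → 11-2; resin in primary form → 11-2-3; general-purpose → 11-2-3-3. Scheduled 2%. Dorestad agreement on 11-2: wholly obtained → 8% available; preference 8% not lower than 2% → no reduction. → 2%.
Line C: polypropylene → 11-2; tubing → 11-2-2; for packaging → 11-2-2-2. Scheduled 37%. anti-dumping (Eswyn, 11-2): +34%; total 37% + 34% = 71%. → 71%.
Line D: polypropylene → 11-2; resin in primary form → 11-2-3; for construction → 11-2-3-1. Scheduled 33%. No special measure applies. → 33%.
Sum: 3% + 2% + 71% + 33% = 109%.

109%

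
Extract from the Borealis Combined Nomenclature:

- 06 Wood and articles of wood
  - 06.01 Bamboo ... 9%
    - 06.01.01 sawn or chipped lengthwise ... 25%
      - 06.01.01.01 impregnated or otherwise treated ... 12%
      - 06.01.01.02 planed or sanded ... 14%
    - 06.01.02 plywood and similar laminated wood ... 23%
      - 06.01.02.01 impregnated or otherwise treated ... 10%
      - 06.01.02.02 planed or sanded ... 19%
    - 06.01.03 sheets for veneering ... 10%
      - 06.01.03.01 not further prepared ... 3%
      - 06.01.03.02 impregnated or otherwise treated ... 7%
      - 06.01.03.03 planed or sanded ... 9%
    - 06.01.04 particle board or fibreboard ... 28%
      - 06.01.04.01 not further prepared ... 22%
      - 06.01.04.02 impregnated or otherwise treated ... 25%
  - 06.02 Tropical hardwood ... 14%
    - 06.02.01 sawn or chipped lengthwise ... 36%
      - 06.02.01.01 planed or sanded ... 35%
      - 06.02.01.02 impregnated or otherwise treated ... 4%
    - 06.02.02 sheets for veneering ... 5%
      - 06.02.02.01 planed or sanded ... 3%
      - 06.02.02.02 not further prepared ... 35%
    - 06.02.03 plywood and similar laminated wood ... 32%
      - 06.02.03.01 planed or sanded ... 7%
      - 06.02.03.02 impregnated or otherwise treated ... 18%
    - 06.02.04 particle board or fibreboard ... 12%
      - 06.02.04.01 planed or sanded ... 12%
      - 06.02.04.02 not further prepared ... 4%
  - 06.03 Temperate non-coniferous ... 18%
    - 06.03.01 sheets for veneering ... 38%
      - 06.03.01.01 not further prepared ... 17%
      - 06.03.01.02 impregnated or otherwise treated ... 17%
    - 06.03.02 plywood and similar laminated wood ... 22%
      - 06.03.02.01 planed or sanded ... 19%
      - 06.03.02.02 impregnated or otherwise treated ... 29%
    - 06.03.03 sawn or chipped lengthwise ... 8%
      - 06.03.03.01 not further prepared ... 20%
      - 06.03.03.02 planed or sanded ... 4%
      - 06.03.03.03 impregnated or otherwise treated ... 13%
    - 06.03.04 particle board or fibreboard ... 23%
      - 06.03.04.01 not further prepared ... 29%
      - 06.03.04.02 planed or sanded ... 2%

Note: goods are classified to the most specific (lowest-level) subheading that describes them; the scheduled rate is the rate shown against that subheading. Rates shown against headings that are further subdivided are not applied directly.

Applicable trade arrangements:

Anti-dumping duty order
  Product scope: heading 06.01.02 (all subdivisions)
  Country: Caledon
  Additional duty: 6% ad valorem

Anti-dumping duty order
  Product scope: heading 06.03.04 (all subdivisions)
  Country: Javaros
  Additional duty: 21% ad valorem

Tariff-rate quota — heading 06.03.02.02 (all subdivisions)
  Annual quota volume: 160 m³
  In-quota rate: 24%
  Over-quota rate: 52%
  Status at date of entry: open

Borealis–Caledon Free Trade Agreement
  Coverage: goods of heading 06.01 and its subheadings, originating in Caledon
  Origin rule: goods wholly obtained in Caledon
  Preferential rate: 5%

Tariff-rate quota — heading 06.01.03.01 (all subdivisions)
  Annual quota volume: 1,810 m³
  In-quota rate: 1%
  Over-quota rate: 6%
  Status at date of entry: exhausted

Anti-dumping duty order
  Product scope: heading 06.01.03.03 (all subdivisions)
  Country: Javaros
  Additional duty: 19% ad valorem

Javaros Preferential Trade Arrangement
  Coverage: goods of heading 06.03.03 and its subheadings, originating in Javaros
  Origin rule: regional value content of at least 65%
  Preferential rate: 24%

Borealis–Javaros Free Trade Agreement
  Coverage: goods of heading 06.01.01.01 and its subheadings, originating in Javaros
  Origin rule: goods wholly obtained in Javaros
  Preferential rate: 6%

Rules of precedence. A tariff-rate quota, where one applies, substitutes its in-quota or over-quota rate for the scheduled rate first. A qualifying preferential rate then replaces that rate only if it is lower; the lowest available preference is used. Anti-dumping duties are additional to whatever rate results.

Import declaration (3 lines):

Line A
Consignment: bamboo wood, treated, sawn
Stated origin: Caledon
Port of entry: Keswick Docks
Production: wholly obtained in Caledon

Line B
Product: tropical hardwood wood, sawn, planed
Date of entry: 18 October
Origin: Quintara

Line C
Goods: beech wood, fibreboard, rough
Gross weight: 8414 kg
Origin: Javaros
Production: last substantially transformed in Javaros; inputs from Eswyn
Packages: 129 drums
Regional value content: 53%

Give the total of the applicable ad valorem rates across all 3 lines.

Line A: bamboo → 06.01; sawn → 06.01.01; treated → 06.01.01.01. Scheduled 12%. Caledon agreement on 06.01: wholly obtained → 5% available; preferential 5%. → 5%.
Line B: tropical hardwood → 06.02; sawn → 06.02.01; planed → 06.02.01.01. Scheduled 35%. No special measure applies. → 35%.
Line C: beech → 06.03; fibreboard → 06.03.04; rough → 06.03.04.01. Scheduled 29%. Javaros agreement on 06.03.03: 06.03.04.01 not covered; Javaros agreement on 06.01.01.01: 06.03.04.01 not covered; anti-dumping (Javaros, 06.03.04): +21%; total 29% + 21% = 50%. → 50%.
Sum: 5% + 35% + 50% = 90%.

90%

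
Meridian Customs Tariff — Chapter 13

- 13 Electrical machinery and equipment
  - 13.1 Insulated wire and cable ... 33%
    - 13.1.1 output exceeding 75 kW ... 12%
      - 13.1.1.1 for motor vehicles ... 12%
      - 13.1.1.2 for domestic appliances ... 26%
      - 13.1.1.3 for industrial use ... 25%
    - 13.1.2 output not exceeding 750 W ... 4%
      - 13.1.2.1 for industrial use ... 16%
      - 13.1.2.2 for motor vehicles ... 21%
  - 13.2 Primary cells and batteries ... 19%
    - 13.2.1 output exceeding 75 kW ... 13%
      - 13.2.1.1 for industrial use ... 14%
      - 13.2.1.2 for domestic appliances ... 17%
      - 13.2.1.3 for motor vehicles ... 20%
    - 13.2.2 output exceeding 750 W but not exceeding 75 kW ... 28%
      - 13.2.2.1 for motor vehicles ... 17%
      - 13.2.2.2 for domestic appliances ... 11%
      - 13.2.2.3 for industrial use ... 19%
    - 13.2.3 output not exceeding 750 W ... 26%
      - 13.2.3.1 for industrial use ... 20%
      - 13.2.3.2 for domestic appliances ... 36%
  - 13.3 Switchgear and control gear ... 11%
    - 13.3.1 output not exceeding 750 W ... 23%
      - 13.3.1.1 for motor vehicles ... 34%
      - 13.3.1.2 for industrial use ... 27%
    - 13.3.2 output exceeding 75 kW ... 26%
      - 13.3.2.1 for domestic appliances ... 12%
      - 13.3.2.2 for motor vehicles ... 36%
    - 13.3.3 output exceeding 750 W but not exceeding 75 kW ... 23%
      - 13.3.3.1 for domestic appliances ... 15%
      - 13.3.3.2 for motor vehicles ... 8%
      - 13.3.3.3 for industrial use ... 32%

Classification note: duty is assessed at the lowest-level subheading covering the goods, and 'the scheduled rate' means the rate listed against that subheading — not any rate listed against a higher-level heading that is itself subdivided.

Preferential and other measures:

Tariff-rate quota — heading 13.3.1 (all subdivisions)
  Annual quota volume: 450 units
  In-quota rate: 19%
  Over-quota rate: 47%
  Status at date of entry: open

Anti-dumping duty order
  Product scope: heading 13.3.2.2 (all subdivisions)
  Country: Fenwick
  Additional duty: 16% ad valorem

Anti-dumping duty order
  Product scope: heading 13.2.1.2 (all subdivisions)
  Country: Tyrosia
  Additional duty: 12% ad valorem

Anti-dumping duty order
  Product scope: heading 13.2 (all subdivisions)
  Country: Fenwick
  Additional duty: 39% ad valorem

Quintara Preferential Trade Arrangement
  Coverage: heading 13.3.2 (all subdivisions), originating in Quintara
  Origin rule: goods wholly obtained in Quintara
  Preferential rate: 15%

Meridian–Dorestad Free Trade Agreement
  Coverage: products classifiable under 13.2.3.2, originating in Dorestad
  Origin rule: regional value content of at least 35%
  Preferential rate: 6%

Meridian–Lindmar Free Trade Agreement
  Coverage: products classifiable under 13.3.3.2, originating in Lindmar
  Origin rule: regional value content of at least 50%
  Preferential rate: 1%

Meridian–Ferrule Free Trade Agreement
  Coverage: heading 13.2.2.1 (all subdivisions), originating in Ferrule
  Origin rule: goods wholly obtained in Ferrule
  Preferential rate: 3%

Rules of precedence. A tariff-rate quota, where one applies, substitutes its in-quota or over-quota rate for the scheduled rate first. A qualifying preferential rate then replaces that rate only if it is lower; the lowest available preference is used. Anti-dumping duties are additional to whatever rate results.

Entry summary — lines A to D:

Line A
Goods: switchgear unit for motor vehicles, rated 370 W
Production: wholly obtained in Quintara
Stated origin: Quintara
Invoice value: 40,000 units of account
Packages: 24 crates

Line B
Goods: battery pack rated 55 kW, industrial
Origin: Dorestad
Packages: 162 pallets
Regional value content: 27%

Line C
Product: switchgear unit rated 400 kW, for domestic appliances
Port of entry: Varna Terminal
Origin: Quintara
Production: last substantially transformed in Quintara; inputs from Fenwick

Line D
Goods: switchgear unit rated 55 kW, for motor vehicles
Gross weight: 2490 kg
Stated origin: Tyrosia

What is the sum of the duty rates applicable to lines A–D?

Line A: switchgear unit → 13.3; rated 370 W → 13.3.1; for motor vehicles → 13.3.1.1. Scheduled 34%. quota on 13.3.1 open → in-quota 19%; Quintara agreement on 13.3.2: 13.3.1.1 not covered. → 19%.
Line B: battery pack → 13.2; rated 55 kW → 13.2.2; industrial → 13.2.2.3. Scheduled 19%. Dorestad agreement on 13.2.3.2: 13.2.2.3 not covered. → 19%.
Line C: switchgear unit → 13.3; rated 400 kW → 13.3.2; for domestic appliances → 13.3.2.1. Scheduled 12%. Quintara agreement on 13.3.2: not wholly obtained. → 12%.
Line D: switchgear unit → 13.3; rated 55 kW → 13.3.3; for motor vehicles → 13.3.3.2. Scheduled 8%. No special measure applies. → 8%.
Sum: 19% + 19% + 12% + 8% = 58%.

58%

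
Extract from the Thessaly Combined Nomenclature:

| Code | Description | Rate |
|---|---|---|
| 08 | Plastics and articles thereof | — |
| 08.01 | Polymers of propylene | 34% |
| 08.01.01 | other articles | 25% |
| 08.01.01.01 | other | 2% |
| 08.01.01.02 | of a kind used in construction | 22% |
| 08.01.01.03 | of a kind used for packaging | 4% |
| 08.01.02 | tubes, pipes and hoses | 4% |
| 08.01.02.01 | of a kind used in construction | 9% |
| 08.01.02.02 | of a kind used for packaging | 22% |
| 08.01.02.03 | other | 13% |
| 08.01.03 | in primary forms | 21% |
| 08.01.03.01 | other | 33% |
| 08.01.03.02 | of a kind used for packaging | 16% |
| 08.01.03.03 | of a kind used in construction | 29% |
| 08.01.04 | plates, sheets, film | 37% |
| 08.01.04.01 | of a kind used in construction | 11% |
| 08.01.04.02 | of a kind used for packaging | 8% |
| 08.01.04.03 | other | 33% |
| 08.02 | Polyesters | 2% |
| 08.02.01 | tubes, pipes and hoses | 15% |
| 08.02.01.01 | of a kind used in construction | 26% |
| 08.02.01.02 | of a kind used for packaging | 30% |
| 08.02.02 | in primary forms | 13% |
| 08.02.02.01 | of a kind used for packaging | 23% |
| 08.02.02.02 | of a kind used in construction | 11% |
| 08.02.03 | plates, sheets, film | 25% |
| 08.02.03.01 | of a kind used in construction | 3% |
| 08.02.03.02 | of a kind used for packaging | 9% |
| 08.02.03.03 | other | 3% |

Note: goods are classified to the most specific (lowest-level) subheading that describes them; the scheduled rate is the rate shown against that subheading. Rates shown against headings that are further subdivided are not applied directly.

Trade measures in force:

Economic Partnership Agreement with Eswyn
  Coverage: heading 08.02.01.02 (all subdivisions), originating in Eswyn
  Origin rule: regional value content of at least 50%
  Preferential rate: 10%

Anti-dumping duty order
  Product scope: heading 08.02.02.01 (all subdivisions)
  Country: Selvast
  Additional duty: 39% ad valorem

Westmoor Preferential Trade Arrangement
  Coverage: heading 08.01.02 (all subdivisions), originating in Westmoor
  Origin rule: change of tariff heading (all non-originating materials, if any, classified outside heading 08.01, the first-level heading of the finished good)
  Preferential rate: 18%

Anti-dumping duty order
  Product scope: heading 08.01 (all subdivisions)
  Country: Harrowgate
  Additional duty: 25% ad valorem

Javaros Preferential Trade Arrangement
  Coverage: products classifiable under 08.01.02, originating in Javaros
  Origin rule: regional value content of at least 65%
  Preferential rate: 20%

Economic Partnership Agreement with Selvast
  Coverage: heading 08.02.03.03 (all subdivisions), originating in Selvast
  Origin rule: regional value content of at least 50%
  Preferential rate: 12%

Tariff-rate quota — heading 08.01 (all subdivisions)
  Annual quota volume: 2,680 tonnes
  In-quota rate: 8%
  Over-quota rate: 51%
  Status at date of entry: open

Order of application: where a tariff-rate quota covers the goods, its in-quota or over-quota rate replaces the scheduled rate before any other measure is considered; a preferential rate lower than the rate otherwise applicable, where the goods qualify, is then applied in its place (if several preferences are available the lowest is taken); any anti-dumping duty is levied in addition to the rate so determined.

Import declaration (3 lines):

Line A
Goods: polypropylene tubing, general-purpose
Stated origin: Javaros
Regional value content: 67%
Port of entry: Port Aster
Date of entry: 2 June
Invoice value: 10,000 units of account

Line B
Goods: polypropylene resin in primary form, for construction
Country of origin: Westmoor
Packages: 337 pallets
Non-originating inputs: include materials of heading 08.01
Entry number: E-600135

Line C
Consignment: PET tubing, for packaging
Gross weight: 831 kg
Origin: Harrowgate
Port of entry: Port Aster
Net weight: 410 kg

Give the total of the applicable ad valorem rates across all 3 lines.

Line A: polypropylene → 08.01; tubing → 08.01.02; general-purpose → 08.01.02.03. Scheduled 13%. quota on 08.01 open → in-quota 8%; Javaros agreement on 08.01.02: RVC ≥ 65% → 20% available; preference 20% not lower than 8% → no reduction. → 8%.
Line B: polypropylene → 08.01; resin in primary form → 08.01.03; for construction → 08.01.03.03. Scheduled 29%. quota on 08.01 open → in-quota 8%; Westmoor agreement on 08.01.02: 08.01.03.03 not covered. → 8%.
Line C: PET → 08.02; tubing → 08.02.01; for packaging → 08.02.01.02. Scheduled 30%. No special measure applies. → 30%.
Sum: 8% + 8% + 30% = 46%.

46%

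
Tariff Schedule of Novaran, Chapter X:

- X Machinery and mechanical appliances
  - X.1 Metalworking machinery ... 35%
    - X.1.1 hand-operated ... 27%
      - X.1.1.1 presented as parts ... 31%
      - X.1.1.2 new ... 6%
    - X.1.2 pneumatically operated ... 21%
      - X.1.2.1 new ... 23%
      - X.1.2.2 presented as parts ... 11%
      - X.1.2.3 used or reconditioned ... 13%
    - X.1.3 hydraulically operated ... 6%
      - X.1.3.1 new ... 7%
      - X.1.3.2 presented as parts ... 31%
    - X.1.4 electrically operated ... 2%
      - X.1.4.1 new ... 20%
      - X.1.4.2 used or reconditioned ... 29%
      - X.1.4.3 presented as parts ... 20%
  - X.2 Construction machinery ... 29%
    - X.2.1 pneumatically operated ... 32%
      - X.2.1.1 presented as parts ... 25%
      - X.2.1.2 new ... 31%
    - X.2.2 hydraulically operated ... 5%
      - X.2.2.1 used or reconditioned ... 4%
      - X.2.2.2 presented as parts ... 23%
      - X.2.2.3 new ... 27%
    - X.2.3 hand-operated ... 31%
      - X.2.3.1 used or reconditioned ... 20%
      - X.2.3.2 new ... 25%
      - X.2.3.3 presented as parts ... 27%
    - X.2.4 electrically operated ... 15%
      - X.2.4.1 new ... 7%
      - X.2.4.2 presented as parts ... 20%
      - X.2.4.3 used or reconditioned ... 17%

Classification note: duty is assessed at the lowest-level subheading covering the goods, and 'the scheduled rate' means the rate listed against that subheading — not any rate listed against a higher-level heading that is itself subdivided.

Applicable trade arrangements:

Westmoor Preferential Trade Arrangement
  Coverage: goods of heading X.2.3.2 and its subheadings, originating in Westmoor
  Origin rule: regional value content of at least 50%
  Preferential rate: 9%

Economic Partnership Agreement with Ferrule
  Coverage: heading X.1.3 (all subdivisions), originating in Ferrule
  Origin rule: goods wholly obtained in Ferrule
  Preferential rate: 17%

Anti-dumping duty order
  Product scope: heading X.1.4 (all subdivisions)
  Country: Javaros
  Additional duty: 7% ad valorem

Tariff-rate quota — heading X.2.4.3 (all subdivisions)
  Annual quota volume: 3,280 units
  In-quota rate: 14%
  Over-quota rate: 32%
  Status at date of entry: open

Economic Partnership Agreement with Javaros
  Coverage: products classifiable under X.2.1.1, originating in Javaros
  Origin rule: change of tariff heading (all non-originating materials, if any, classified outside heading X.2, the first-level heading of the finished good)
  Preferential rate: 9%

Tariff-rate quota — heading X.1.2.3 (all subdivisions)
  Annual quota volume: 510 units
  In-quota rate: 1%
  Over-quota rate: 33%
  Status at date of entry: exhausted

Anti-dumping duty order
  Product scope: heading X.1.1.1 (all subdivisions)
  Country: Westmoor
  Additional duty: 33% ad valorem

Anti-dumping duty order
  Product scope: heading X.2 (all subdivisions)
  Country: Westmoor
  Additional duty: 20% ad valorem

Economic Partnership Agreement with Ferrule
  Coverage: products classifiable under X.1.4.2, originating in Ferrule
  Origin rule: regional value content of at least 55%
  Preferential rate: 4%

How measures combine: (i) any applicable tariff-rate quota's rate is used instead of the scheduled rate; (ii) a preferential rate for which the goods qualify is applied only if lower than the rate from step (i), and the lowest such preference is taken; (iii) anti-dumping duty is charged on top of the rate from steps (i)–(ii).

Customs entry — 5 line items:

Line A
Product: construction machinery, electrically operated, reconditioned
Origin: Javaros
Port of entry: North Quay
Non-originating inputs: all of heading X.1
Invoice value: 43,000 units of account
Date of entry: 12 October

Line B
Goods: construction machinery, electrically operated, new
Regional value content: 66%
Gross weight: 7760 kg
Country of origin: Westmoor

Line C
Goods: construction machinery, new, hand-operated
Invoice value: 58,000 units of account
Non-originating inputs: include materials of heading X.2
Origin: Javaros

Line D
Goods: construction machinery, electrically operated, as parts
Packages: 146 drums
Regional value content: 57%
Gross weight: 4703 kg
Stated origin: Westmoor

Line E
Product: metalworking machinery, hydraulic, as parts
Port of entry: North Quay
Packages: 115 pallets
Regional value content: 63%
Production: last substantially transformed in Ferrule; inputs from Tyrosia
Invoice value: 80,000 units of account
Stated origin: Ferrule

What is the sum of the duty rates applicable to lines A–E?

137%

Line A: construction → X.2; electrically operated → X.2.4; reconditioned → X.2.4.3. Scheduled 17%. quota on X.2.4.3 open → in-quota 14%; Javaros agreement on X.2.1.1: X.2.4.3 not covered. → 14%.
Line B: construction → X.2; electrically operated → X.2.4; new → X.2.4.1. Scheduled 7%. Westmoor agreement on X.2.3.2: X.2.4.1 not covered; anti-dumping (Westmoor, X.2): +20%; total 7% + 20% = 27%. → 27%.
Line C: construction → X.2; hand-operated → X.2.3; new → X.2.3.2. Scheduled 25%. Javaros agreement on X.2.1.1: X.2.3.2 not covered. → 25%.
Line D: construction → X.2; electrically operated → X.2.4; as parts → X.2.4.2. Scheduled 20%. Westmoor agreement on X.2.3.2: X.2.4.2 not covered; anti-dumping (Westmoor, X.2): +20%; total 20% + 20% = 40%. → 40%.
Line E: metalworking → X.1; hydraulic → X.1.3; as parts → X.1.3.2. Scheduled 31%. Ferrule agreement on X.1.3: not wholly obtained; Ferrule agreement on X.1.4.2: X.1.3.2 not covered. → 31%.
Sum: 14% + 27% + 25% + 40% + 31% = 137%.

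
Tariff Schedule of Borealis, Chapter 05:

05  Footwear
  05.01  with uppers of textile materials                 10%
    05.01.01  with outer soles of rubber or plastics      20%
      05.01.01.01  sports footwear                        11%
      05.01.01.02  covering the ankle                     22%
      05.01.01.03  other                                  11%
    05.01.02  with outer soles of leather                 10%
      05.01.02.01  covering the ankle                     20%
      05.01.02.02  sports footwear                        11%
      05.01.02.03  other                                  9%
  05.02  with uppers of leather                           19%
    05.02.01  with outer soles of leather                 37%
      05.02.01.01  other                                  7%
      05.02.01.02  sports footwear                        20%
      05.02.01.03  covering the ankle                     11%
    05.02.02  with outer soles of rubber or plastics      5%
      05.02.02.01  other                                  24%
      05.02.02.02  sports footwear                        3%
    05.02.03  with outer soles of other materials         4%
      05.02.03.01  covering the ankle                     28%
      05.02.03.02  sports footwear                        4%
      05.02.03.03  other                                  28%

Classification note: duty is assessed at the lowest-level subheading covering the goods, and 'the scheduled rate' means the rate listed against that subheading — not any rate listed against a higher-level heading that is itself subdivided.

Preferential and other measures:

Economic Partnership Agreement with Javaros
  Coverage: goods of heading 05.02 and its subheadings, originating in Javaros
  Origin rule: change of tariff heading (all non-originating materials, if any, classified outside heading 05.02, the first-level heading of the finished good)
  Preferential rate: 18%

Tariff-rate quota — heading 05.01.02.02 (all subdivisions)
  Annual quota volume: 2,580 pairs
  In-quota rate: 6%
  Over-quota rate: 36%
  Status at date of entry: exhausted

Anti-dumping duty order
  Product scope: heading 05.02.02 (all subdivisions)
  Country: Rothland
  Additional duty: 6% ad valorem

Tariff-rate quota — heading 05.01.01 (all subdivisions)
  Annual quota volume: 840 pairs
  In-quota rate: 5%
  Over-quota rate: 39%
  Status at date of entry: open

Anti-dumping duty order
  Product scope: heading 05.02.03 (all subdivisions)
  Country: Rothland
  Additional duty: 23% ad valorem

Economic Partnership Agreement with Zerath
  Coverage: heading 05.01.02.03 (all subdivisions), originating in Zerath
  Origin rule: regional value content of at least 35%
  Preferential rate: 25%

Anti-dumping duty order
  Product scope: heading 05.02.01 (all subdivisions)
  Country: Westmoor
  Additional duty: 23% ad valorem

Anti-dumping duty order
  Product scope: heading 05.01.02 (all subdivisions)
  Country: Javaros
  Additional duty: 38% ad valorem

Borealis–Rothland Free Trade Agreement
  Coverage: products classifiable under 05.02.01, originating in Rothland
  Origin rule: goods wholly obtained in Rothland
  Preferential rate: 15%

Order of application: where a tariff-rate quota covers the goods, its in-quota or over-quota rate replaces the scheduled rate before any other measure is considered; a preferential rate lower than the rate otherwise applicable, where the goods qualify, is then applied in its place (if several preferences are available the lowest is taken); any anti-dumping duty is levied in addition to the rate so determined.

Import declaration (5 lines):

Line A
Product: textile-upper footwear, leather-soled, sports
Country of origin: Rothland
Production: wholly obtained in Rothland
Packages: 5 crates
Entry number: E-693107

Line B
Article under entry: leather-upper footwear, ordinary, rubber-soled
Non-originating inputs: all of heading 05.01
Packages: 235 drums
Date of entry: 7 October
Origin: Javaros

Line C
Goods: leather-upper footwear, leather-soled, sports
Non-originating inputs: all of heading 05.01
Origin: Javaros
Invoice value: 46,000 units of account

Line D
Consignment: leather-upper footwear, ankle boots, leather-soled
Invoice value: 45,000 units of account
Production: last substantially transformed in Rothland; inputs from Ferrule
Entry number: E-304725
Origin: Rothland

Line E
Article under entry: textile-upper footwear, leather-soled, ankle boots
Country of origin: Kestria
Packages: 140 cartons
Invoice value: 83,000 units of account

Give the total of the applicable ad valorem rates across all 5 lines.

Line A: textile-upper → 05.01; leather-soled → 05.01.02; sports → 05.01.02.02. Scheduled 11%. quota on 05.01.02.02 exhausted → over-quota 36%; Rothland agreement on 05.02.01: 05.01.02.02 not covered. → 36%.
Line B: leather-upper → 05.02; rubber-soled → 05.02.02; ordinary → 05.02.02.01. Scheduled 24%. Javaros agreement on 05.02: CTH met → 18% available; preferential 18%. → 18%.
Line C: leather-upper → 05.02; leather-soled → 05.02.01; sports → 05.02.01.02. Scheduled 20%. Javaros agreement on 05.02: CTH met → 18% available; preferential 18%. → 18%.
Line D: leather-upper → 05.02; leather-soled → 05.02.01; ankle boots → 05.02.01.03. Scheduled 11%. Rothland agreement on 05.02.01: not wholly obtained. → 11%.
Line E: textile-upper → 05.01; leather-soled → 05.01.02; ankle boots → 05.01.02.01. Scheduled 20%. No special measure applies. → 20%.
Sum: 36% + 18% + 18% + 11% + 20% = 103%.

103%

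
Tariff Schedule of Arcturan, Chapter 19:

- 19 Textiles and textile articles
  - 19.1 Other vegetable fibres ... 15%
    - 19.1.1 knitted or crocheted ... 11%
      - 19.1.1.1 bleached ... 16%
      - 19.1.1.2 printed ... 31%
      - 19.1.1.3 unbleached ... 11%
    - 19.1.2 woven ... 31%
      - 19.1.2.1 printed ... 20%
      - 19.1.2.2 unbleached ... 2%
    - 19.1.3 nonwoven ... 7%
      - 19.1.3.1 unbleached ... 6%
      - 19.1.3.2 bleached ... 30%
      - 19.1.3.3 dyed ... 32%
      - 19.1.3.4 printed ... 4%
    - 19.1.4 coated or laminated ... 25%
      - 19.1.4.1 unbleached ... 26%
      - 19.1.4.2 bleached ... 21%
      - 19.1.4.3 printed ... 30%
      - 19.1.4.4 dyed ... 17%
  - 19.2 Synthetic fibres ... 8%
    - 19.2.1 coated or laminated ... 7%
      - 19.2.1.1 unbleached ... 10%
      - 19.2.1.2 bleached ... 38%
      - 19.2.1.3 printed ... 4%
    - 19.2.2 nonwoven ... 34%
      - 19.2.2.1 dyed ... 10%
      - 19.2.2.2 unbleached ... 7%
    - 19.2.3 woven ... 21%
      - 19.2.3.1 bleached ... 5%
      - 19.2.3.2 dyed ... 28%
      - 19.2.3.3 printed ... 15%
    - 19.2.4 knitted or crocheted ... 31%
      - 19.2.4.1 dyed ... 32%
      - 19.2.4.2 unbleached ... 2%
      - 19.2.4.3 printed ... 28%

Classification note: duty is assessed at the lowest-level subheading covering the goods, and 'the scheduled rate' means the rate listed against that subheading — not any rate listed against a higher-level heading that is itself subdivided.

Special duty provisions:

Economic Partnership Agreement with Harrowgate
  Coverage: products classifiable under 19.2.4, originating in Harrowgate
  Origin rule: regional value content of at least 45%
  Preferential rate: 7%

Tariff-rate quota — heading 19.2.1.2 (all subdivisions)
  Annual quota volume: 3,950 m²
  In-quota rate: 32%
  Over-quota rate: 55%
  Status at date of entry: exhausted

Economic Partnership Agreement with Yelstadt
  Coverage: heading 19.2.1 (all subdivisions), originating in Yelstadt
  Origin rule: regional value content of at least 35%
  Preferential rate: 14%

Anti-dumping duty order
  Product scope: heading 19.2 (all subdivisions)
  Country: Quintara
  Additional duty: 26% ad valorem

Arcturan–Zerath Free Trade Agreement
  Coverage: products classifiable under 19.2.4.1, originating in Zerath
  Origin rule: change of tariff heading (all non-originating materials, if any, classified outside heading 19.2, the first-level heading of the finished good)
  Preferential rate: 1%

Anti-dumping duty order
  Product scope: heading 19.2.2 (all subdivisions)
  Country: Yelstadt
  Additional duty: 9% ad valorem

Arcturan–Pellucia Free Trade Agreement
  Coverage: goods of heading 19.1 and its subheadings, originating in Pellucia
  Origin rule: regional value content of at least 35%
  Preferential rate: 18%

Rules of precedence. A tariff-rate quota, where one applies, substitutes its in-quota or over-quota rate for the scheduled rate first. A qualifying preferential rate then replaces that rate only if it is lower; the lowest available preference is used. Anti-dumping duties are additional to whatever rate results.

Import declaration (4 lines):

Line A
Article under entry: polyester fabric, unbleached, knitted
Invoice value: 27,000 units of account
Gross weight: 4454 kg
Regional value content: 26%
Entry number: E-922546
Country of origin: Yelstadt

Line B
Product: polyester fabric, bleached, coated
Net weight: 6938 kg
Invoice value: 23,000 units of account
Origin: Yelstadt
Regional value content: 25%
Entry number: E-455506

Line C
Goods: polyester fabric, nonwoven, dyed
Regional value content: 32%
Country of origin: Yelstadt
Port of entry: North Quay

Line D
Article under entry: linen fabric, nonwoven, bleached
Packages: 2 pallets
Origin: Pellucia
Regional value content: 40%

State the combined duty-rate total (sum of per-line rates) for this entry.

94%

Line A: polyester → 19.2; knitted → 19.2.4; unbleached → 19.2.4.2. Scheduled 2%. Yelstadt agreement on 19.2.1: 19.2.4.2 not covered. → 2%.
Line B: polyester → 19.2; coated → 19.2.1; bleached → 19.2.1.2. Scheduled 38%. quota on 19.2.1.2 exhausted → over-quota 55%; Yelstadt agreement on 19.2.1: RVC < 35%. → 55%.
Line C: polyester → 19.2; nonwoven → 19.2.2; dyed → 19.2.2.1. Scheduled 10%. Yelstadt agreement on 19.2.1: 19.2.2.1 not covered; anti-dumping (Yelstadt, 19.2.2): +9%; total 10% + 9% = 19%. → 19%.
Line D: linen → 19.1; nonwoven → 19.1.3; bleached → 19.1.3.2. Scheduled 30%. Pellucia agreement on 19.1: RVC ≥ 35% → 18% available; preferential 18%. → 18%.
Sum: 2% + 55% + 19% + 18% = 94%.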